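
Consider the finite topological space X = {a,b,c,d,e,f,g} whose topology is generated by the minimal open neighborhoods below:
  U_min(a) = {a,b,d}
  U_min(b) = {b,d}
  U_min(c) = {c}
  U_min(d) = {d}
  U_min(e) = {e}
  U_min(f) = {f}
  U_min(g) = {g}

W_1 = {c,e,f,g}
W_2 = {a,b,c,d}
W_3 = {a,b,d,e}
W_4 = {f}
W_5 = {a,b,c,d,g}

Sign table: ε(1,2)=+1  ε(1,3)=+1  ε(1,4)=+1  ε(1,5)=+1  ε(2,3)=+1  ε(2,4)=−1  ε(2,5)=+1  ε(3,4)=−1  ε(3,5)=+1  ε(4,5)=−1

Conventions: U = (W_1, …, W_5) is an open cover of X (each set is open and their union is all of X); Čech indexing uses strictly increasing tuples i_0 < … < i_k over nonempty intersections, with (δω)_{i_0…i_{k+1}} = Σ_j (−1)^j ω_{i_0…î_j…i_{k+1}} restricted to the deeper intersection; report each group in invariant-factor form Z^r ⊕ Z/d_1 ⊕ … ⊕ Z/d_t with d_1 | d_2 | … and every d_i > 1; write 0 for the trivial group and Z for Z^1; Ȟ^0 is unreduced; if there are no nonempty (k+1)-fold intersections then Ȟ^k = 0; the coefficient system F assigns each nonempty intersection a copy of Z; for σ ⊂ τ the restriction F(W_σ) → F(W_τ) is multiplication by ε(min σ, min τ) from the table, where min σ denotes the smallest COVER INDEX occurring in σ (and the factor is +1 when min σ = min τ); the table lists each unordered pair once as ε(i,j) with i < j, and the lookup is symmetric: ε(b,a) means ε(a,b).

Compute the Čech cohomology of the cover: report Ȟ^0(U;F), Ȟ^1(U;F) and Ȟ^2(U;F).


Ȟ^0(U;F) ≅ Z,  Ȟ^1(U;F) ≅ Z,  Ȟ^2(U;F) ≅ 0

nonempty intersections:
  W12={c} W13={e} W14={f} W15={c,g} W23={a,b,d} W25={a,b,c,d} W35={a,b,d}
  W125={c} W235={a,b,d}
C dims 5,7,2; δ0: rk 4, SNF 1^4; δ1: rk 2, SNF 1^2
Ȟ^0: (5−4)−0=1 ⇒ Z
Ȟ^1: (7−2)−4=1 ⇒ Z
Ȟ^2: (2−0)−2=0 ⇒ 0


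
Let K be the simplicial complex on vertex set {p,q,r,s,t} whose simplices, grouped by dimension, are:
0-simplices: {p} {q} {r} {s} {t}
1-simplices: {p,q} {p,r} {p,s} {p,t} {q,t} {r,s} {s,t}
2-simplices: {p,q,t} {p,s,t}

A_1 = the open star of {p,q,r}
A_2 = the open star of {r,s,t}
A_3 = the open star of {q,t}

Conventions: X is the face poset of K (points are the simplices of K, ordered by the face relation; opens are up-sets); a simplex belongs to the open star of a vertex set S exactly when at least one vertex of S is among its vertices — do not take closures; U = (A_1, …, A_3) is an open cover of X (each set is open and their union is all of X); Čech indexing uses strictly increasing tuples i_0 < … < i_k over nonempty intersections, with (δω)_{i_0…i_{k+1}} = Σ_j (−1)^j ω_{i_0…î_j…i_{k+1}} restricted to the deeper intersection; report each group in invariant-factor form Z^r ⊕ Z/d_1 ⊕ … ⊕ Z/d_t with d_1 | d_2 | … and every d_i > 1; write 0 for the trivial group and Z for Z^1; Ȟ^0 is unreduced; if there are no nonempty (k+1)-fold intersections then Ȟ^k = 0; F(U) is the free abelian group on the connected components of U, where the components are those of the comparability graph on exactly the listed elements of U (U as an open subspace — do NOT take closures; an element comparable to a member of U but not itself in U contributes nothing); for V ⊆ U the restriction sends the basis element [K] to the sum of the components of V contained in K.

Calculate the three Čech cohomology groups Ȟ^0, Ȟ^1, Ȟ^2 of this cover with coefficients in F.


cover nerve:
  A1={{p},{q},{r},{p,q},{p,r},{p,s},{p,t},{q,t},{r,s},{p,q,t},{p,s,t}} A2={{r},{s},{t},{p,r},{p,s},{p,t},{q,t},{r,s},{s,t},{p,q,t},{p,s,t}} A3={{q},{t},{p,q},{p,t},{q,t},{s,t},{p,q,t},{p,s,t}}
  A12={{r},{p,r},{p,s},{p,t},{q,t},{r,s},{p,q,t},{p,s,t}} A13={{q},{p,q},{p,t},{q,t},{p,q,t},{p,s,t}} A23={{t},{p,t},{q,t},{s,t},{p,q,t},{p,s,t}}
  A123={{p,t},{q,t},{p,q,t},{p,s,t}}
components per intersection:
  A1: {{p},{q},{r},{p,q},{p,r},{p,s},{p,t},{q,t},{r,s},{p,q,t},{p,s,t}}
  A2: {{r},{s},{t},{p,r},{p,s},{p,t},{q,t},{r,s},{s,t},{p,q,t},{p,s,t}}
  A3: {{q},{t},{p,q},{p,t},{q,t},{s,t},{p,q,t},{p,s,t}}
  A12: {{r},{p,r},{r,s}} {{p,s},{p,t},{q,t},{p,q,t},{p,s,t}}
  A13: {{q},{p,q},{p,t},{q,t},{p,q,t},{p,s,t}}
  A23: {{t},{p,t},{q,t},{s,t},{p,q,t},{p,s,t}}
  A123: {{p,t},{q,t},{p,q,t},{p,s,t}}
C dims 3,4,1; δ0: rk 2, SNF 1^2; δ1: rk 1, SNF 1^1
Ȟ^0: (3−2)−0=1 ⇒ Z
Ȟ^1: (4−1)−2=1 ⇒ Z
Ȟ^2: (1−0)−1=0 ⇒ 0

Ȟ^0 ≅ Z,  Ȟ^1 ≅ Z,  Ȟ^2 ≅ 0


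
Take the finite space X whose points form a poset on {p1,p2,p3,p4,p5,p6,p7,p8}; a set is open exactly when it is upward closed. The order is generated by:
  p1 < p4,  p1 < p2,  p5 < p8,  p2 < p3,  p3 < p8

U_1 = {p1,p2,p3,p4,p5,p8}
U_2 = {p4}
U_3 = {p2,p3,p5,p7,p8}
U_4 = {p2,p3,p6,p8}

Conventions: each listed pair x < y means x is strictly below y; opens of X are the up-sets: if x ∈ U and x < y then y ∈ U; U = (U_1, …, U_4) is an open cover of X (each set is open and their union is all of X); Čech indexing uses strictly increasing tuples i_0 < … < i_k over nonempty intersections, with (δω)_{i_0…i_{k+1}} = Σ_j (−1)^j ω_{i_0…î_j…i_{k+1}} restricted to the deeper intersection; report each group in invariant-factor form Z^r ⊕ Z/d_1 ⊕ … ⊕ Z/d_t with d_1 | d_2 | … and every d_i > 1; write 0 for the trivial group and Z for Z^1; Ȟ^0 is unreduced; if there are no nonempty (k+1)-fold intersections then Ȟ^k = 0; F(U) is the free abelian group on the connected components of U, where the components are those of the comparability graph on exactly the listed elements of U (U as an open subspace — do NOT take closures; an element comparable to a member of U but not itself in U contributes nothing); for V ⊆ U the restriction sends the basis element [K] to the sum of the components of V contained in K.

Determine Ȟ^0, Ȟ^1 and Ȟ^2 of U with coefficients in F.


Ȟ^0 ≅ Z^3; Ȟ^1 ≅ 0; Ȟ^2 ≅ 0

nerve simplices:
  U12={p4} U13={p2,p3,p5,p8} U14={p2,p3,p8} U34={p2,p3,p8}
  U134={p2,p3,p8}
components per intersection:
  U1: {p1,p2,p3,p4,p5,p8}
  U2: {p4}
  U3: {p2,p3,p5,p8} {p7}
  U4: {p2,p3,p8} {p6}
  U12: {p4}
  U13: {p2,p3,p5,p8}
  U14: {p2,p3,p8}
  U34: {p2,p3,p8}
  U134: {p2,p3,p8}
C dims 6,4,1; δ0: rk 3, SNF 1^3; δ1: rk 1, SNF 1^1
degree 0: 6−3−0 = 3 → Ȟ^0 ≅ Z^3
degree 1: 4−1−3 = 0 → Ȟ^1 ≅ 0
degree 2: 1−0−1 = 0 → Ȟ^2 ≅ 0


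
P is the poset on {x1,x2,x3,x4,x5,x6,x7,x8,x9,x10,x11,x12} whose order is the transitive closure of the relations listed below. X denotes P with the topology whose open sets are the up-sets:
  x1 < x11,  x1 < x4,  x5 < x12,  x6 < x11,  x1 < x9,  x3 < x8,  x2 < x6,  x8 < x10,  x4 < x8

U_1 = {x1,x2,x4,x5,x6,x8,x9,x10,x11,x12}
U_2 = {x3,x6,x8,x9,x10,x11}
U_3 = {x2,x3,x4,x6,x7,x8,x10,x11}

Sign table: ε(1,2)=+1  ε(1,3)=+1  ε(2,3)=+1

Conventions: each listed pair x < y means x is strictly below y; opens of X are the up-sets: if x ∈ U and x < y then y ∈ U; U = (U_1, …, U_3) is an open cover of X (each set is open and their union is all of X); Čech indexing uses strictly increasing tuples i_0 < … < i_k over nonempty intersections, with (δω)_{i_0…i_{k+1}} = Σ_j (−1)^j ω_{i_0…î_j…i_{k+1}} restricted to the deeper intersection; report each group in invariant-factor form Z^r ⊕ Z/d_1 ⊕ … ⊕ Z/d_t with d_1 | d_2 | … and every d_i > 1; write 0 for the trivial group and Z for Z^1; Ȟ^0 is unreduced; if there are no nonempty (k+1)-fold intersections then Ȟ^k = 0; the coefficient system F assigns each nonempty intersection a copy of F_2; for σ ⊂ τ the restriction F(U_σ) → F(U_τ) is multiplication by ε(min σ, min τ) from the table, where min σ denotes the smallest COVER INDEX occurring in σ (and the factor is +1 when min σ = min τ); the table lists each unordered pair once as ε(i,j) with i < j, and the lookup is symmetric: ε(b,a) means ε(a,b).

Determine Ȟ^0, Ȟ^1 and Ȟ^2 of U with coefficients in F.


nonempty intersections:
  U12={x6,x8,x9,x10,x11} U13={x2,x4,x6,x8,x10,x11} U23={x3,x6,x8,x10,x11}
  U123={x6,x8,x10,x11}
C dims 3,3,1; δ0: rk_F2 2; δ1: rk_F2 1
Ȟ^0: (3−2)−0=1 ⇒ Z/2
Ȟ^1: (3−1)−2=0 ⇒ 0
Ȟ^2: (1−0)−1=0 ⇒ 0

Ȟ^0(U;F) ≅ Z/2; Ȟ^1(U;F) ≅ 0; Ȟ^2(U;F) ≅ 0


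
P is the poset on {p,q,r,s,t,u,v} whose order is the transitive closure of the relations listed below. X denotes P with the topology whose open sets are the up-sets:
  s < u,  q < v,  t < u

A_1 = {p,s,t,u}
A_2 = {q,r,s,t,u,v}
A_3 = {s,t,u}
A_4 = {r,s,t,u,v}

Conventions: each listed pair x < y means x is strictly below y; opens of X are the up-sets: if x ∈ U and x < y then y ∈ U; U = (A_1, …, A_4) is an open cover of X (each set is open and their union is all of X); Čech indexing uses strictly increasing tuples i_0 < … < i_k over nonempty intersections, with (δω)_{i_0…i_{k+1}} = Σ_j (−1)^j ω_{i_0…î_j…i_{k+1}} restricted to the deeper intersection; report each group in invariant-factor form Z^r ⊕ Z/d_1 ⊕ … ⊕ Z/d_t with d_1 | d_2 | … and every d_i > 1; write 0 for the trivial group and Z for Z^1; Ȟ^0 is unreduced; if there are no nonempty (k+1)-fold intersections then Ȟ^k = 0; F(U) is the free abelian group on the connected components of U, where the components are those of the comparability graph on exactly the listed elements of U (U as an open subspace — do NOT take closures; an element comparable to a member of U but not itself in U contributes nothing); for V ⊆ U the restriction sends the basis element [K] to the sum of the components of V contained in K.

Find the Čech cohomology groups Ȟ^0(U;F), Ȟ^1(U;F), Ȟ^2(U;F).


Ȟ^0(U;F) ≅ Z^4,  Ȟ^1(U;F) ≅ 0,  Ȟ^2(U;F) ≅ 0

nerve of the cover:
  A12={s,t,u} A13={s,t,u} A14={s,t,u} A23={s,t,u} A24={r,s,t,u,v} A34={s,t,u}
  A123={s,t,u} A124={s,t,u} A134={s,t,u} A234={s,t,u}
  A1234={s,t,u}
components per intersection:
  A1: {p} {s,t,u}
  A2: {q,v} {r} {s,t,u}
  A3: {s,t,u}
  A4: {r} {s,t,u} {v}
  A12: {s,t,u}
  A13: {s,t,u}
  A14: {s,t,u}
  A23: {s,t,u}
  A24: {r} {s,t,u} {v}
  A34: {s,t,u}
  A123: {s,t,u}
  A124: {s,t,u}
  A134: {s,t,u}
  A234: {s,t,u}
  A1234: {s,t,u}
C dims 9,8,4,1; δ0: rk 5, SNF 1^5; δ1: rk 3, SNF 1^3; δ2: rk 1, SNF 1^1
Ȟ^0 = (9 − 5) − 0 = 4, so Ȟ^0 ≅ Z^4
Ȟ^1 = (8 − 3) − 5 = 0, so Ȟ^1 ≅ 0
Ȟ^2 = (4 − 1) − 3 = 0, so Ȟ^2 ≅ 0


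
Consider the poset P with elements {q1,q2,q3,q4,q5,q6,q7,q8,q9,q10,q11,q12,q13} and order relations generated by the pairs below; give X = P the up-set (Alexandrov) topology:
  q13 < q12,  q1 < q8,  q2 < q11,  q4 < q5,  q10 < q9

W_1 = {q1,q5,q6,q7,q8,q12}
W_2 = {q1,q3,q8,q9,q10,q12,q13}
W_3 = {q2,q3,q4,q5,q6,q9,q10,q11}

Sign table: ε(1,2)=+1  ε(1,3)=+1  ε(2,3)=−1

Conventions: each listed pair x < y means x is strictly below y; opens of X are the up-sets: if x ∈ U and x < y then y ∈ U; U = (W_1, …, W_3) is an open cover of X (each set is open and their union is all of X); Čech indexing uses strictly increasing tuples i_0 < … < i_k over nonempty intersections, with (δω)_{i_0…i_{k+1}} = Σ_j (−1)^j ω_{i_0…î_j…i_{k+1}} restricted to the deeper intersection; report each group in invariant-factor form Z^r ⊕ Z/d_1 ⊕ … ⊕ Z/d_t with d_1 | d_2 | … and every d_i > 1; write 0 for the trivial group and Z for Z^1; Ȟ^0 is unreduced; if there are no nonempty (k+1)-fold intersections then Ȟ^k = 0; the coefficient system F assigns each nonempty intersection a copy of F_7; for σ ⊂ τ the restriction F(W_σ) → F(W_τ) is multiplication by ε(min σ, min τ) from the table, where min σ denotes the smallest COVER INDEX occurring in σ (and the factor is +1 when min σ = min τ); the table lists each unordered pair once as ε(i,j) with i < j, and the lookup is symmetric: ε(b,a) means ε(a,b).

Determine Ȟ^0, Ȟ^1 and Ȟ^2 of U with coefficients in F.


Ȟ^0 = 0,  Ȟ^1 = 0,  Ȟ^2 = 0

nerve simplices:
  W12={q1,q8,q12} W13={q5,q6} W23={q3,q9,q10}
C dims 3,3; δ0: rk_F7 3
degree 0: 3−3−0 = 0 → Ȟ^0 ≅ 0
degree 1: 3−0−3 = 0 → Ȟ^1 ≅ 0
degree 2: 0−0−0 = 0 → Ȟ^2 ≅ 0


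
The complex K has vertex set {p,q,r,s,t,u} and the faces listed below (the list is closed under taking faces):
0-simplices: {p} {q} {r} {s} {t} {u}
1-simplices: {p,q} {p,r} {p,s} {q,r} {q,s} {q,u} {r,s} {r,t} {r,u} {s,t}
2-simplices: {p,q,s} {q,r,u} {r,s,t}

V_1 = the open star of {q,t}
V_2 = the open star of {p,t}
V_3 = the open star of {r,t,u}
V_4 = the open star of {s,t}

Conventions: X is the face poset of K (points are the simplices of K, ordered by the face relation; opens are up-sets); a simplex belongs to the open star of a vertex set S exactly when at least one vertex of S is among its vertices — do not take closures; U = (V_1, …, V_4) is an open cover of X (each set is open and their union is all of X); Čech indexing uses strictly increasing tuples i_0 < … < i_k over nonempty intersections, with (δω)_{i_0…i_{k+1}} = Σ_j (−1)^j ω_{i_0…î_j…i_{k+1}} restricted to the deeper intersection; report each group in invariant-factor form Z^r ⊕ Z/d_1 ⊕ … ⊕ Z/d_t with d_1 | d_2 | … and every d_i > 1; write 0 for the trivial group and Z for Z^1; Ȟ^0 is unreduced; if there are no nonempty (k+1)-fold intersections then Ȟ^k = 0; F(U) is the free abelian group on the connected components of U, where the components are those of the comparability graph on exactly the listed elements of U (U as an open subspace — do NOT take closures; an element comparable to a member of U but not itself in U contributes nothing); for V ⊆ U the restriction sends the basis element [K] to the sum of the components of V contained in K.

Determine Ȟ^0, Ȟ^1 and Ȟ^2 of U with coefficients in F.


Ȟ^0 ≅ Z,  Ȟ^1 ≅ Z^2,  Ȟ^2 ≅ 0

nerve simplices:
  V1={{q},{t},{p,q},{q,r},{q,s},{q,u},{r,t},{s,t},{p,q,s},{q,r,u},{r,s,t}} V2={{p},{t},{p,q},{p,r},{p,s},{r,t},{s,t},{p,q,s},{r,s,t}} V3={{r},{t},{u},{p,r},{q,r},{q,u},{r,s},{r,t},{r,u},{s,t},{q,r,u},{r,s,t}} V4={{s},{t},{p,s},{q,s},{r,s},{r,t},{s,t},{p,q,s},{r,s,t}}
  V12={{t},{p,q},{r,t},{s,t},{p,q,s},{r,s,t}} V13={{t},{q,r},{q,u},{r,t},{s,t},{q,r,u},{r,s,t}} V14={{t},{q,s},{r,t},{s,t},{p,q,s},{r,s,t}} V23={{t},{p,r},{r,t},{s,t},{r,s,t}} V24={{t},{p,s},{r,t},{s,t},{p,q,s},{r,s,t}} V34={{t},{r,s},{r,t},{s,t},{r,s,t}}
  V123={{t},{r,t},{s,t},{r,s,t}} V124={{t},{r,t},{s,t},{p,q,s},{r,s,t}} V134={{t},{r,t},{s,t},{r,s,t}} V234={{t},{r,t},{s,t},{r,s,t}}
  V1234={{t},{r,t},{s,t},{r,s,t}}
components per intersection:
  V1: {{q},{p,q},{q,r},{q,s},{q,u},{p,q,s},{q,r,u}} {{t},{r,t},{s,t},{r,s,t}}
  V2: {{p},{p,q},{p,r},{p,s},{p,q,s}} {{t},{r,t},{s,t},{r,s,t}}
  V3: {{r},{t},{u},{p,r},{q,r},{q,u},{r,s},{r,t},{r,u},{s,t},{q,r,u},{r,s,t}}
  V4: {{s},{t},{p,s},{q,s},{r,s},{r,t},{s,t},{p,q,s},{r,s,t}}
  V12: {{t},{r,t},{s,t},{r,s,t}} {{p,q},{p,q,s}}
  V13: {{t},{r,t},{s,t},{r,s,t}} {{q,r},{q,u},{q,r,u}}
  V14: {{t},{r,t},{s,t},{r,s,t}} {{q,s},{p,q,s}}
  V23: {{t},{r,t},{s,t},{r,s,t}} {{p,r}}
  V24: {{t},{r,t},{s,t},{r,s,t}} {{p,s},{p,q,s}}
  V34: {{t},{r,s},{r,t},{s,t},{r,s,t}}
  V123: {{t},{r,t},{s,t},{r,s,t}}
  V124: {{t},{r,t},{s,t},{r,s,t}} {{p,q,s}}
  V134: {{t},{r,t},{s,t},{r,s,t}}
  V234: {{t},{r,t},{s,t},{r,s,t}}
  V1234: {{t},{r,t},{s,t},{r,s,t}}
C dims 6,11,5,1; δ0: rk 5, SNF 1^5; δ1: rk 4, SNF 1^4; δ2: rk 1, SNF 1^1
degree 0: 6−5−0 = 1 → Ȟ^0 ≅ Z
degree 1: 11−4−5 = 2 → Ȟ^1 ≅ Z^2
degree 2: 5−1−4 = 0 → Ȟ^2 ≅ 0


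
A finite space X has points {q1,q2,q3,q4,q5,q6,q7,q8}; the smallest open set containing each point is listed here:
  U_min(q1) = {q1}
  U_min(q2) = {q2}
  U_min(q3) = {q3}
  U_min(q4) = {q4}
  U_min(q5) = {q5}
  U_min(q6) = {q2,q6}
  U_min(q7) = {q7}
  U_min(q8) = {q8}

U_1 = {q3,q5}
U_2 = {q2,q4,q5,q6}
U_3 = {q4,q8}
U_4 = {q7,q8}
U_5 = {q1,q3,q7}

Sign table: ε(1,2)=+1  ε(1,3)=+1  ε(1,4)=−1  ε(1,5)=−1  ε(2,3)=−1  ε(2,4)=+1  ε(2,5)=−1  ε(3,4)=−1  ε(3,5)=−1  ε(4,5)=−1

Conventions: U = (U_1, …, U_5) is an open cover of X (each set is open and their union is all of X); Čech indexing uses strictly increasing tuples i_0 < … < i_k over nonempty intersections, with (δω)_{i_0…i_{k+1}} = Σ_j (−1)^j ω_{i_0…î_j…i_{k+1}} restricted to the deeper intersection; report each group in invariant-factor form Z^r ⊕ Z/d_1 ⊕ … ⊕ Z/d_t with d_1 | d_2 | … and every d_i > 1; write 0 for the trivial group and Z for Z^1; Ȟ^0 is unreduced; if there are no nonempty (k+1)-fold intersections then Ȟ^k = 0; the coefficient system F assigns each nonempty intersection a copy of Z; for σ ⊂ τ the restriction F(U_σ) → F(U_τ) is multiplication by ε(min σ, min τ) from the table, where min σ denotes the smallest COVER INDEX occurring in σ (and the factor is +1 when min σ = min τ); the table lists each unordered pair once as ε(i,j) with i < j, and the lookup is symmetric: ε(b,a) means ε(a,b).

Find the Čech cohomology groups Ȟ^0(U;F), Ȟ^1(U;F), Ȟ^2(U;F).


nonempty intersections:
  U12={q5} U15={q3} U23={q4} U34={q8} U45={q7}
C dims 5,5; δ0: rk 4, SNF 1^4
Ȟ^0: (5−4)−0=1 ⇒ Z
Ȟ^1: (5−0)−4=1 ⇒ Z
Ȟ^2: (0−0)−0=0 ⇒ 0

Ȟ^0(U;F) ≅ Z, Ȟ^1(U;F) ≅ Z and Ȟ^2(U;F) ≅ 0


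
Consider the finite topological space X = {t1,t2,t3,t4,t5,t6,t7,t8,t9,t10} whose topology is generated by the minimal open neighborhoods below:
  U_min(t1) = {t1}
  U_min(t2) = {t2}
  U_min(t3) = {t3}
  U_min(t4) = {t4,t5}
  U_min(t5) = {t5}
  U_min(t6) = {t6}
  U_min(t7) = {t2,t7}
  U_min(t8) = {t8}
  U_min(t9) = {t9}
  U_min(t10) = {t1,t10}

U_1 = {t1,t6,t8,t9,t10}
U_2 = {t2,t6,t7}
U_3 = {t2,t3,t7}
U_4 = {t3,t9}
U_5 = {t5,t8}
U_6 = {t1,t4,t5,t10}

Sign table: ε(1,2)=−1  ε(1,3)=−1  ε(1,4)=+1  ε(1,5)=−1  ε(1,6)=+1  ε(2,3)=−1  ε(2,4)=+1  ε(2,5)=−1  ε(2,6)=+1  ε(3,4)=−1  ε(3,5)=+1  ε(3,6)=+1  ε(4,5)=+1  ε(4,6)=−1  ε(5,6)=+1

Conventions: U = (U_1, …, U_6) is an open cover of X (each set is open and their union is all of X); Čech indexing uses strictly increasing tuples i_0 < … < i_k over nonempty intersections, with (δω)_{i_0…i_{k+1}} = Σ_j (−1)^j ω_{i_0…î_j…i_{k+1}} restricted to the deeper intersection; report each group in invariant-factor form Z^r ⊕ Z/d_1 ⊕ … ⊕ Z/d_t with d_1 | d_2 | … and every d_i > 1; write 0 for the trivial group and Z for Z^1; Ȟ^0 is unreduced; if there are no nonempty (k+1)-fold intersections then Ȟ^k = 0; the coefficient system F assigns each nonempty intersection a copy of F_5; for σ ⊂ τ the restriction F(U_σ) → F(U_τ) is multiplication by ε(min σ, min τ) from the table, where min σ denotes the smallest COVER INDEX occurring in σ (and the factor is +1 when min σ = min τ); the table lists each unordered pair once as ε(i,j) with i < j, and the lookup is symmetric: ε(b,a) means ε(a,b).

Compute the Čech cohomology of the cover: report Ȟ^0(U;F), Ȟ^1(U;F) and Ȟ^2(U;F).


Ȟ^0(U;F) ≅ 0; Ȟ^1(U;F) ≅ Z/5; Ȟ^2(U;F) ≅ 0

nonempty intersections:
  U12={t6} U14={t9} U15={t8} U16={t1,t10} U23={t2,t7} U34={t3} U56={t5}
C dims 6,7; δ0: rk_F5 6
Ȟ^0: (6−6)−0=0 ⇒ 0
Ȟ^1: (7−0)−6=1 ⇒ Z/5
Ȟ^2: (0−0)−0=0 ⇒ 0


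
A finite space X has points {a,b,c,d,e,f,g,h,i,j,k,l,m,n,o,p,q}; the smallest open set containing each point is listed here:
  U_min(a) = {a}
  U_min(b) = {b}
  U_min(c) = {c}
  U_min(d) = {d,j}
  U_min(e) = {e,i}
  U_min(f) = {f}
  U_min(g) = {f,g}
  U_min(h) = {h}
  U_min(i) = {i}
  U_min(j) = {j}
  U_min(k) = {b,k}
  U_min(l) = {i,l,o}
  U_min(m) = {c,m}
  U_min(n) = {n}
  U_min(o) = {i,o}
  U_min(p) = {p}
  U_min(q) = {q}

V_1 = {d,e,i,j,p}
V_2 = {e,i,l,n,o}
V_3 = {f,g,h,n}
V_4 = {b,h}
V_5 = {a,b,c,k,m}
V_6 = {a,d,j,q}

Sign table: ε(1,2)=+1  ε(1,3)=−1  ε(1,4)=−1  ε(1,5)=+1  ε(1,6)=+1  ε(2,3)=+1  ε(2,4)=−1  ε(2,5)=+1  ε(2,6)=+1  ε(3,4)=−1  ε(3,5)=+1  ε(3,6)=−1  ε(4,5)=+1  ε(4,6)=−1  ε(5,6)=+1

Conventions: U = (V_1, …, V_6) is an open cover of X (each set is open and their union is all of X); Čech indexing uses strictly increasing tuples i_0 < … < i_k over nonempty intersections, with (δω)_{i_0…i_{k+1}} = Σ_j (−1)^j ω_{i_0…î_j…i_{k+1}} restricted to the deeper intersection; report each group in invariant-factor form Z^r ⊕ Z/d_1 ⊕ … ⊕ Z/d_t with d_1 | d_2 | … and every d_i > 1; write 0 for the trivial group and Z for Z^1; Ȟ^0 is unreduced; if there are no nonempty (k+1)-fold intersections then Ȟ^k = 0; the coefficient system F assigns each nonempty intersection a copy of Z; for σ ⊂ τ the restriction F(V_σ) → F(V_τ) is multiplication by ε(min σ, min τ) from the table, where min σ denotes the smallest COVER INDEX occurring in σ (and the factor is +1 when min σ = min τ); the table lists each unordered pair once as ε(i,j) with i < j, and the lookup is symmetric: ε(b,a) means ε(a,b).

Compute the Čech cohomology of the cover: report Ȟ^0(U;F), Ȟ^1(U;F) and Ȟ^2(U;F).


intersection data:
  V12={e,i} V16={d,j} V23={n} V34={h} V45={b} V56={a}
C dims 6,6; δ0: rk 6, SNF 1^5·2
Ȟ^0 = (6 − 6) − 0 = 0, so Ȟ^0 ≅ 0
Ȟ^1 = (6 − 0) − 6 = 0 plus torsion [2], so Ȟ^1 ≅ Z/2
Ȟ^2 = (0 − 0) − 0 = 0, so Ȟ^2 ≅ 0

Ȟ^0 = 0, Ȟ^1 = Z/2, Ȟ^2 = 0


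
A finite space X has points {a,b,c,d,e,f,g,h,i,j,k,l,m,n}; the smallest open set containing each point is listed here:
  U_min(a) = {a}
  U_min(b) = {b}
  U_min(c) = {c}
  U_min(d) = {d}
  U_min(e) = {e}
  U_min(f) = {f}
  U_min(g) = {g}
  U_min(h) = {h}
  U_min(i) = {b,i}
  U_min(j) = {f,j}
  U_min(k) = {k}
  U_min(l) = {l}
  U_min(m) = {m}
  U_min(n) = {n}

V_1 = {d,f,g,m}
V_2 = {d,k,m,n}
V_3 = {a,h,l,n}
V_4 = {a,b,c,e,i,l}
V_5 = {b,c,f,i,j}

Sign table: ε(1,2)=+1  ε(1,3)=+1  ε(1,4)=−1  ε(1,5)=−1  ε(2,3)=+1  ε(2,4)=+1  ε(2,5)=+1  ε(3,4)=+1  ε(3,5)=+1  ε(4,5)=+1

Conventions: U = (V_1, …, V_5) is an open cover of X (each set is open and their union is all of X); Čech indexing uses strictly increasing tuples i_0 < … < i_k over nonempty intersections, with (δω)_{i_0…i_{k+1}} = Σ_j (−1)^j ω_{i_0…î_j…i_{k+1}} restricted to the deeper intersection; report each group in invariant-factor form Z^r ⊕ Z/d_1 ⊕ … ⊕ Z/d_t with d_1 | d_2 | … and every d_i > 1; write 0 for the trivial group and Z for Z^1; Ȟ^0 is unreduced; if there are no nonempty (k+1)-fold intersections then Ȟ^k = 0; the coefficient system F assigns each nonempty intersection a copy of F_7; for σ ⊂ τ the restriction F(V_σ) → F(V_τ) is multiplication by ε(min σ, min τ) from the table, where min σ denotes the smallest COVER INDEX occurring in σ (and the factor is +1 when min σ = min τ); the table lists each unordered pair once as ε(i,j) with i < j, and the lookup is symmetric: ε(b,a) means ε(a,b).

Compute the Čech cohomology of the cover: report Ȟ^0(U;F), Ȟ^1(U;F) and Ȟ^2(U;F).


nerve of the cover:
  V12={d,m} V15={f} V23={n} V34={a,l} V45={b,c,i}
C dims 5,5; δ0: rk_F7 5
Ȟ^0 = (5 − 5) − 0 = 0, so Ȟ^0 ≅ 0
Ȟ^1 = (5 − 0) − 5 = 0, so Ȟ^1 ≅ 0
Ȟ^2 = (0 − 0) − 0 = 0, so Ȟ^2 ≅ 0

Ȟ^0 = 0; Ȟ^1 = 0; Ȟ^2 = 0


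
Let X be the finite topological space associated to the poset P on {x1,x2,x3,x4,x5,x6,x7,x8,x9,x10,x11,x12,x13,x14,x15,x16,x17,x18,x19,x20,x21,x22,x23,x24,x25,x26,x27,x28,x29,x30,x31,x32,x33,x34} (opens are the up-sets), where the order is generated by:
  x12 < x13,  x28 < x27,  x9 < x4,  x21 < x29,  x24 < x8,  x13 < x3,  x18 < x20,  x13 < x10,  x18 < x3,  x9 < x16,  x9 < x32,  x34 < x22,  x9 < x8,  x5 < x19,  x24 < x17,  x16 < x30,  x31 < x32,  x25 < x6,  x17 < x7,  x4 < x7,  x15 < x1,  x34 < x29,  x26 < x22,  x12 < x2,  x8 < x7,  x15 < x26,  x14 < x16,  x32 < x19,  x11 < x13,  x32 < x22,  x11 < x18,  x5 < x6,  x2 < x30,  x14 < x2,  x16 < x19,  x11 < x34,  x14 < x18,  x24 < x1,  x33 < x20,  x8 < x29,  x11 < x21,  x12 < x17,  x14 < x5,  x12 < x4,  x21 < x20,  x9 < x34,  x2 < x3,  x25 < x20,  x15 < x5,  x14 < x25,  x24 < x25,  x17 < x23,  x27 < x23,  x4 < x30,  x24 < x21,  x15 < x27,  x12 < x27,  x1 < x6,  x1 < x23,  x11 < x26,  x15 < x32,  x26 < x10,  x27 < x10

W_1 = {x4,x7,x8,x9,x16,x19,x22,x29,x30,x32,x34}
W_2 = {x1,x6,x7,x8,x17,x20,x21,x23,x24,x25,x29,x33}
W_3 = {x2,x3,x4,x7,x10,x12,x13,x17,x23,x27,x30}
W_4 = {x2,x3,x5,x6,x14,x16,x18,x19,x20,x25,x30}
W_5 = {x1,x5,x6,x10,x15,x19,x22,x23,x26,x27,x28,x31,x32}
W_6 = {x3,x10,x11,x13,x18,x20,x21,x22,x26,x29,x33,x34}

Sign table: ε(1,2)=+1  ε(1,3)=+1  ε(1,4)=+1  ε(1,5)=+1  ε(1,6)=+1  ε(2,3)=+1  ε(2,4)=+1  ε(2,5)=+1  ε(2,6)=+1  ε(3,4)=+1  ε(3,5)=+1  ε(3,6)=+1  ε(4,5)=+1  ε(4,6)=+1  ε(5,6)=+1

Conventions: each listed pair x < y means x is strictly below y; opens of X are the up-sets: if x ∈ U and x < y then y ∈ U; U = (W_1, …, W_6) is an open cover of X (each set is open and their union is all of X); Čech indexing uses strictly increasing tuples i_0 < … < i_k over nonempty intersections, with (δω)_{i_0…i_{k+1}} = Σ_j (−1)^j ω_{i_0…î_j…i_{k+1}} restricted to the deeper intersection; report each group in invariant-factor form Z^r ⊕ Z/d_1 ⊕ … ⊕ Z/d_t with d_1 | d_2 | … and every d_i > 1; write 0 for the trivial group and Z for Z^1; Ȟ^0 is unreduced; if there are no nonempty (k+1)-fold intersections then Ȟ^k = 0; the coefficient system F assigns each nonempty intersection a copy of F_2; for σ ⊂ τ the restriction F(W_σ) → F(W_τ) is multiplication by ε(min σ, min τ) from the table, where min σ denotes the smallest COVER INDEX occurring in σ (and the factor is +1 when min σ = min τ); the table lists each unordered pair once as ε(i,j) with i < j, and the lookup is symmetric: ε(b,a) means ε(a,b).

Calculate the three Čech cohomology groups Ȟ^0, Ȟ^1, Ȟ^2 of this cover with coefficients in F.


Ȟ^0 ≅ Z/2, Ȟ^1 ≅ Z/2, Ȟ^2 ≅ Z/2

cover nerve:
  W12={x7,x8,x29} W13={x4,x7,x30} W14={x16,x19,x30} W15={x19,x22,x32} W16={x22,x29,x34} W23={x7,x17,x23} W24={x6,x20,x25} W25={x1,x6,x23} W26={x20,x21,x29,x33} W34={x2,x3,x30} W35={x10,x23,x27} W36={x3,x10,x13} W45={x5,x6,x19} W46={x3,x18,x20} W56={x10,x22,x26}
  W123={x7} W126={x29} W134={x30} W145={x19} W156={x22} W235={x23} W245={x6} W246={x20} W346={x3} W356={x10}
C dims 6,15,10; δ0: rk_F2 5; δ1: rk_F2 9
Ȟ^0: (6−5)−0=1 ⇒ Z/2
Ȟ^1: (15−9)−5=1 ⇒ Z/2
Ȟ^2: (10−0)−9=1 ⇒ Z/2


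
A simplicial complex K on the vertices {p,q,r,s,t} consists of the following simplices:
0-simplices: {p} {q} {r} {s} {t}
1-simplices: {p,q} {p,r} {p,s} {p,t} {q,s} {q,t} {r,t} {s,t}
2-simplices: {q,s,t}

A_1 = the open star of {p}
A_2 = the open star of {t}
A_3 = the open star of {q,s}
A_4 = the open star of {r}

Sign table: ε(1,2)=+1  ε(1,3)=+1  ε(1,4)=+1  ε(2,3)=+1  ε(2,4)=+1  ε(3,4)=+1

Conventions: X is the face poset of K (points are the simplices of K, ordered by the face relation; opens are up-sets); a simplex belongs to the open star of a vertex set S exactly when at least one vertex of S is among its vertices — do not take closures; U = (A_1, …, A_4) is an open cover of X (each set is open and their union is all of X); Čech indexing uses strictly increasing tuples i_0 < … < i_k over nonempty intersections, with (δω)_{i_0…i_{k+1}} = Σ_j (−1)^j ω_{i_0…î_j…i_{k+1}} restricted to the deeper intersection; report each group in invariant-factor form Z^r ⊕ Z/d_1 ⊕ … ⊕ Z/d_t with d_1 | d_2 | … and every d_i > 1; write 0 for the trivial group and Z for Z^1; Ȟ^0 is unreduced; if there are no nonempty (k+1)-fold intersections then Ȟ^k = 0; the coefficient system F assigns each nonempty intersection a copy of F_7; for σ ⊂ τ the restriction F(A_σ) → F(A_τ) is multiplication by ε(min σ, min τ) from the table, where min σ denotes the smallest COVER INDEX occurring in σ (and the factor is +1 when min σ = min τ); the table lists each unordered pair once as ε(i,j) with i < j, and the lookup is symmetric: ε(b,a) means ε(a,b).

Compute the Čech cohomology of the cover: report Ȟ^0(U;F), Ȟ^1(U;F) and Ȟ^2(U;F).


nonempty intersections:
  A1={{p},{p,q},{p,r},{p,s},{p,t}} A2={{t},{p,t},{q,t},{r,t},{s,t},{q,s,t}} A3={{q},{s},{p,q},{p,s},{q,s},{q,t},{s,t},{q,s,t}} A4={{r},{p,r},{r,t}}
  A12={{p,t}} A13={{p,q},{p,s}} A14={{p,r}} A23={{q,t},{s,t},{q,s,t}} A24={{r,t}}
C dims 4,5; δ0: rk_F7 3
Ȟ^0: (4−3)−0=1 ⇒ Z/7
Ȟ^1: (5−0)−3=2 ⇒ Z/7 ⊕ Z/7
Ȟ^2: (0−0)−0=0 ⇒ 0

Ȟ^0(U;F) ≅ Z/7, Ȟ^1(U;F) ≅ Z/7 ⊕ Z/7, Ȟ^2(U;F) ≅ 0


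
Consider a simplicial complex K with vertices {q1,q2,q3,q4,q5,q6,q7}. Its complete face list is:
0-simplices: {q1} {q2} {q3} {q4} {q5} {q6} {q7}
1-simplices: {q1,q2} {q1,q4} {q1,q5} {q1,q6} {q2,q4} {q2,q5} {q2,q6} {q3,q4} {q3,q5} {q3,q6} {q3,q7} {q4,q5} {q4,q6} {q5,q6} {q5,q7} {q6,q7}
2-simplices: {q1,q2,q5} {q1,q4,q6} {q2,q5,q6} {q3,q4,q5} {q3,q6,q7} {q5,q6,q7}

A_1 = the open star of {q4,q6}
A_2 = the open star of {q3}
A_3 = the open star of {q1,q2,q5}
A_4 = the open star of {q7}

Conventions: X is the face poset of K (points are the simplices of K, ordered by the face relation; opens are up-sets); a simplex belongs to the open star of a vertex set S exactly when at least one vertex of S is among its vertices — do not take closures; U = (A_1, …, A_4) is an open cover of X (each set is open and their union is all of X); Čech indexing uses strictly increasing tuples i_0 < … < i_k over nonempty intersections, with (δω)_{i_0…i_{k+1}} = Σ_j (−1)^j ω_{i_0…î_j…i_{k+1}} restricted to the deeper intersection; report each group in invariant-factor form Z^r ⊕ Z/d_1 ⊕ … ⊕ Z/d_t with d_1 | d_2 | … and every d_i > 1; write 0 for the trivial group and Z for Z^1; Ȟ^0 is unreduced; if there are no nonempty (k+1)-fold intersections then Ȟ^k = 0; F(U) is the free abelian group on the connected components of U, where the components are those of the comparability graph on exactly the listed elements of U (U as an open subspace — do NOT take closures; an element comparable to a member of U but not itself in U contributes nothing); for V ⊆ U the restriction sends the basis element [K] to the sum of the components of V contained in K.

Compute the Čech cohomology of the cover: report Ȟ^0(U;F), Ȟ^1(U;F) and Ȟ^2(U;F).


nerve simplices:
  A1={{q4},{q6},{q1,q4},{q1,q6},{q2,q4},{q2,q6},{q3,q4},{q3,q6},{q4,q5},{q4,q6},{q5,q6},{q6,q7},{q1,q4,q6},{q2,q5,q6},{q3,q4,q5},{q3,q6,q7},{q5,q6,q7}} A2={{q3},{q3,q4},{q3,q5},{q3,q6},{q3,q7},{q3,q4,q5},{q3,q6,q7}} A3={{q1},{q2},{q5},{q1,q2},{q1,q4},{q1,q5},{q1,q6},{q2,q4},{q2,q5},{q2,q6},{q3,q5},{q4,q5},{q5,q6},{q5,q7},{q1,q2,q5},{q1,q4,q6},{q2,q5,q6},{q3,q4,q5},{q5,q6,q7}} A4={{q7},{q3,q7},{q5,q7},{q6,q7},{q3,q6,q7},{q5,q6,q7}}
  A12={{q3,q4},{q3,q6},{q3,q4,q5},{q3,q6,q7}} A13={{q1,q4},{q1,q6},{q2,q4},{q2,q6},{q4,q5},{q5,q6},{q1,q4,q6},{q2,q5,q6},{q3,q4,q5},{q5,q6,q7}} A14={{q6,q7},{q3,q6,q7},{q5,q6,q7}} A23={{q3,q5},{q3,q4,q5}} A24={{q3,q7},{q3,q6,q7}} A34={{q5,q7},{q5,q6,q7}}
  A123={{q3,q4,q5}} A124={{q3,q6,q7}} A134={{q5,q6,q7}}
components per intersection:
  A1: {{q4},{q6},{q1,q4},{q1,q6},{q2,q4},{q2,q6},{q3,q4},{q3,q6},{q4,q5},{q4,q6},{q5,q6},{q6,q7},{q1,q4,q6},{q2,q5,q6},{q3,q4,q5},{q3,q6,q7},{q5,q6,q7}}
  A2: {{q3},{q3,q4},{q3,q5},{q3,q6},{q3,q7},{q3,q4,q5},{q3,q6,q7}}
  A3: {{q1},{q2},{q5},{q1,q2},{q1,q4},{q1,q5},{q1,q6},{q2,q4},{q2,q5},{q2,q6},{q3,q5},{q4,q5},{q5,q6},{q5,q7},{q1,q2,q5},{q1,q4,q6},{q2,q5,q6},{q3,q4,q5},{q5,q6,q7}}
  A4: {{q7},{q3,q7},{q5,q7},{q6,q7},{q3,q6,q7},{q5,q6,q7}}
  A12: {{q3,q4},{q3,q4,q5}} {{q3,q6},{q3,q6,q7}}
  A13: {{q1,q4},{q1,q6},{q1,q4,q6}} {{q2,q4}} {{q2,q6},{q5,q6},{q2,q5,q6},{q5,q6,q7}} {{q4,q5},{q3,q4,q5}}
  A14: {{q6,q7},{q3,q6,q7},{q5,q6,q7}}
  A23: {{q3,q5},{q3,q4,q5}}
  A24: {{q3,q7},{q3,q6,q7}}
  A34: {{q5,q7},{q5,q6,q7}}
  A123: {{q3,q4,q5}}
  A124: {{q3,q6,q7}}
  A134: {{q5,q6,q7}}
C dims 4,10,3; δ0: rk 3, SNF 1^3; δ1: rk 3, SNF 1^3
degree 0: 4−3−0 = 1 → Ȟ^0 ≅ Z
degree 1: 10−3−3 = 4 → Ȟ^1 ≅ Z^4
degree 2: 3−0−3 = 0 → Ȟ^2 ≅ 0

Ȟ^0(U;F) ≅ Z; Ȟ^1(U;F) ≅ Z^4; Ȟ^2(U;F) ≅ 0


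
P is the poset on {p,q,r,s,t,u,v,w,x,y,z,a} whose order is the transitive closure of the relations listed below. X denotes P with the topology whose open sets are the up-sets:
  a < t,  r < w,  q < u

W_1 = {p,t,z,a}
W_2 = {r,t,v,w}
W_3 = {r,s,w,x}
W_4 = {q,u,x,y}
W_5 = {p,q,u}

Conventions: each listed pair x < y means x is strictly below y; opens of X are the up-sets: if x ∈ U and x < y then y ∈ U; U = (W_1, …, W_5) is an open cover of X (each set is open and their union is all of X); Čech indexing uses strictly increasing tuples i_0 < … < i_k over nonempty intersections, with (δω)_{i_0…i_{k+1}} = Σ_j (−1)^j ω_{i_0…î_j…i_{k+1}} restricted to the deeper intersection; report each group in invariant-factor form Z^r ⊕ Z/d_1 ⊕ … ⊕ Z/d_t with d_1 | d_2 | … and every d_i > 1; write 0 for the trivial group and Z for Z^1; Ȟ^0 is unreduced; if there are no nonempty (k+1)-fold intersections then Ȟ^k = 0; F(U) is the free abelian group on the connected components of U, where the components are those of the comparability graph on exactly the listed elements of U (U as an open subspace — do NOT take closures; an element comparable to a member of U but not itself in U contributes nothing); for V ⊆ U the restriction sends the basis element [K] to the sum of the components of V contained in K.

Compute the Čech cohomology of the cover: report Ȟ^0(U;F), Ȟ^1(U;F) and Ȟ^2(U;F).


Ȟ^0 ≅ Z^9, Ȟ^1 ≅ 0 and Ȟ^2 ≅ 0

intersection data:
  W12={t} W15={p} W23={r,w} W34={x} W45={q,u}
components per intersection:
  W1: {p} {t,a} {z}
  W2: {r,w} {t} {v}
  W3: {r,w} {s} {x}
  W4: {q,u} {x} {y}
  W5: {p} {q,u}
  W12: {t}
  W15: {p}
  W23: {r,w}
  W34: {x}
  W45: {q,u}
C dims 14,5; δ0: rk 5, SNF 1^5
Ȟ^0 = (14 − 5) − 0 = 9, so Ȟ^0 ≅ Z^9
Ȟ^1 = (5 − 0) − 5 = 0, so Ȟ^1 ≅ 0
Ȟ^2 = (0 − 0) − 0 = 0, so Ȟ^2 ≅ 0


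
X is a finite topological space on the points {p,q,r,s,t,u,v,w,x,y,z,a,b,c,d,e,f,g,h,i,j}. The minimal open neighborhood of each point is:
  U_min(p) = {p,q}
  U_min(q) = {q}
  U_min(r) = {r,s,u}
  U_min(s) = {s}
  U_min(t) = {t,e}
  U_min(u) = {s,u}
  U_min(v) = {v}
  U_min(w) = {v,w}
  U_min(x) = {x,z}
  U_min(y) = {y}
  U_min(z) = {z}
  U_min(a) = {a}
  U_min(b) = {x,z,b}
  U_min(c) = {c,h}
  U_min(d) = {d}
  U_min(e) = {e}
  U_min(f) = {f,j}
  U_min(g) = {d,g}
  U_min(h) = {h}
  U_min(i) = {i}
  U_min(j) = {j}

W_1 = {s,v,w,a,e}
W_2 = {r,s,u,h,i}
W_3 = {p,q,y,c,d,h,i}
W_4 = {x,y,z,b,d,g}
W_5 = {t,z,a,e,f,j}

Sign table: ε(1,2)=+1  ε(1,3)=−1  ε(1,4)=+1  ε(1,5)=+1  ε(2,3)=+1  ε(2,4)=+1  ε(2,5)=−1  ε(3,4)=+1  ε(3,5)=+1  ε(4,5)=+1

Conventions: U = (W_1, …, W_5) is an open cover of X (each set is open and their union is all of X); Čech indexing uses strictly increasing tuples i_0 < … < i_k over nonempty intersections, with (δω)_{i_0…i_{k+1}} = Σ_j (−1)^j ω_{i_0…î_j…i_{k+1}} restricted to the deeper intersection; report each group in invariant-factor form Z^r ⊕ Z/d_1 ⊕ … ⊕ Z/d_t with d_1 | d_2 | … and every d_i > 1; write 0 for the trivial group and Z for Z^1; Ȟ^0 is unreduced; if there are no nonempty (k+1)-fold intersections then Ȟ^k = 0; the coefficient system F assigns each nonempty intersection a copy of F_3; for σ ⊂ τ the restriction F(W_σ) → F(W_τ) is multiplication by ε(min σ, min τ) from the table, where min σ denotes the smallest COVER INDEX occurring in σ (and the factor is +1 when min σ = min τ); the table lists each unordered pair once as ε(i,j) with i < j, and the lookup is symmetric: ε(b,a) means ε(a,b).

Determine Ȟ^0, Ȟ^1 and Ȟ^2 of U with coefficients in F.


nerve simplices:
  W12={s} W15={a,e} W23={h,i} W34={y,d} W45={z}
C dims 5,5; δ0: rk_F3 4
degree 0: 5−4−0 = 1 → Ȟ^0 ≅ Z/3
degree 1: 5−0−4 = 1 → Ȟ^1 ≅ Z/3
degree 2: 0−0−0 = 0 → Ȟ^2 ≅ 0

Ȟ^0 = Z/3,  Ȟ^1 = Z/3,  Ȟ^2 = 0


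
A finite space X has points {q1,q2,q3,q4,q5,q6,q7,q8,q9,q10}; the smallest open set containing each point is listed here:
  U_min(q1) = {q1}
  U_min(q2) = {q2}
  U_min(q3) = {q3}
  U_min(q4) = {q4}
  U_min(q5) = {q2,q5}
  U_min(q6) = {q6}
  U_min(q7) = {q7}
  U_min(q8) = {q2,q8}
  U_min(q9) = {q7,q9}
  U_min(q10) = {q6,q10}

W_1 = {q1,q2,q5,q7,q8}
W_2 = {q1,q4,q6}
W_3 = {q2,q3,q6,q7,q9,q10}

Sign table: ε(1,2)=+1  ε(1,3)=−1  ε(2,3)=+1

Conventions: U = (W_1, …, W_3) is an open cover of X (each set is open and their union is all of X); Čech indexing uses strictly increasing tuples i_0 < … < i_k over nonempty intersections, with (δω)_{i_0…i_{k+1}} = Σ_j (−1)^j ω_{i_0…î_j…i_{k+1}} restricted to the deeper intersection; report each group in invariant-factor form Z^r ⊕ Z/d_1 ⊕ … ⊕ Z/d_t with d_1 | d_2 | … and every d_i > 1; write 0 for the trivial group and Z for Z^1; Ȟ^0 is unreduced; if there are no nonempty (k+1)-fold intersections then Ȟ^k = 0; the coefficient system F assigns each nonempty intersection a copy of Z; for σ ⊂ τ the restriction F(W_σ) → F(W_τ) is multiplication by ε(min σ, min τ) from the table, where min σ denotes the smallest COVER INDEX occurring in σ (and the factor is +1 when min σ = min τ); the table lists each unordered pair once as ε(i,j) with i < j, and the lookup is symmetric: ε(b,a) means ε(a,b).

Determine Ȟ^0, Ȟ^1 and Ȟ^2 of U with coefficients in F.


nonempty overlaps:
  W12={q1} W13={q2,q7} W23={q6}
C dims 3,3; δ0: rk 3, SNF 1^2·2
degree 0: 3−3−0 = 0 → Ȟ^0 ≅ 0
degree 1: 3−0−3 = 0 plus torsion [2] → Ȟ^1 ≅ Z/2
degree 2: 0−0−0 = 0 → Ȟ^2 ≅ 0

Ȟ^0(U;F) ≅ 0, Ȟ^1(U;F) ≅ Z/2 and Ȟ^2(U;F) ≅ 0


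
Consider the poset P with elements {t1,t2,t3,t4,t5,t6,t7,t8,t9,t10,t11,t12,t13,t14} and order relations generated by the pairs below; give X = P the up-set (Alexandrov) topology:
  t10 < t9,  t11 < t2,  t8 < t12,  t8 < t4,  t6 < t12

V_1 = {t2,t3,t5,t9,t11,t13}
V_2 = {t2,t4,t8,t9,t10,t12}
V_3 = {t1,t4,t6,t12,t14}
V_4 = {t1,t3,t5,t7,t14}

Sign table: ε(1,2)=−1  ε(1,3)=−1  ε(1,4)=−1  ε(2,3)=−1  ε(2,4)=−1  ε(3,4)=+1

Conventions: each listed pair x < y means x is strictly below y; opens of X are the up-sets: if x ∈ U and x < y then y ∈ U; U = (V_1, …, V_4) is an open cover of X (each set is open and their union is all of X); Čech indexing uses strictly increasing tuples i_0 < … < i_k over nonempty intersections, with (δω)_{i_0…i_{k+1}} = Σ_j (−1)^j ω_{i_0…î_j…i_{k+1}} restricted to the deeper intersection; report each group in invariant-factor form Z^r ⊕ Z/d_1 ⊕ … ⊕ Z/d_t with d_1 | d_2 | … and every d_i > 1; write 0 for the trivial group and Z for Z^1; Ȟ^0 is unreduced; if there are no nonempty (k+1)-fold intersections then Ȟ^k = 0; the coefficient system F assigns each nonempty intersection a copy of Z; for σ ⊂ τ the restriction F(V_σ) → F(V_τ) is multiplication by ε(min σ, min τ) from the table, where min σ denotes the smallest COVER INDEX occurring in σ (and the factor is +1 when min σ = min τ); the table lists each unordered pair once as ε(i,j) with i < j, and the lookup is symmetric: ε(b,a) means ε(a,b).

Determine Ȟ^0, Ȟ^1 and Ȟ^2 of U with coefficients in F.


nerve simplices:
  V12={t2,t9} V14={t3,t5} V23={t4,t12} V34={t1,t14}
C dims 4,4; δ0: rk 4, SNF 1^3·2
degree 0: 4−4−0 = 0 → Ȟ^0 ≅ 0
degree 1: 4−0−4 = 0 plus torsion [2] → Ȟ^1 ≅ Z/2
degree 2: 0−0−0 = 0 → Ȟ^2 ≅ 0

Ȟ^0 = 0,  Ȟ^1 = Z/2,  Ȟ^2 = 0


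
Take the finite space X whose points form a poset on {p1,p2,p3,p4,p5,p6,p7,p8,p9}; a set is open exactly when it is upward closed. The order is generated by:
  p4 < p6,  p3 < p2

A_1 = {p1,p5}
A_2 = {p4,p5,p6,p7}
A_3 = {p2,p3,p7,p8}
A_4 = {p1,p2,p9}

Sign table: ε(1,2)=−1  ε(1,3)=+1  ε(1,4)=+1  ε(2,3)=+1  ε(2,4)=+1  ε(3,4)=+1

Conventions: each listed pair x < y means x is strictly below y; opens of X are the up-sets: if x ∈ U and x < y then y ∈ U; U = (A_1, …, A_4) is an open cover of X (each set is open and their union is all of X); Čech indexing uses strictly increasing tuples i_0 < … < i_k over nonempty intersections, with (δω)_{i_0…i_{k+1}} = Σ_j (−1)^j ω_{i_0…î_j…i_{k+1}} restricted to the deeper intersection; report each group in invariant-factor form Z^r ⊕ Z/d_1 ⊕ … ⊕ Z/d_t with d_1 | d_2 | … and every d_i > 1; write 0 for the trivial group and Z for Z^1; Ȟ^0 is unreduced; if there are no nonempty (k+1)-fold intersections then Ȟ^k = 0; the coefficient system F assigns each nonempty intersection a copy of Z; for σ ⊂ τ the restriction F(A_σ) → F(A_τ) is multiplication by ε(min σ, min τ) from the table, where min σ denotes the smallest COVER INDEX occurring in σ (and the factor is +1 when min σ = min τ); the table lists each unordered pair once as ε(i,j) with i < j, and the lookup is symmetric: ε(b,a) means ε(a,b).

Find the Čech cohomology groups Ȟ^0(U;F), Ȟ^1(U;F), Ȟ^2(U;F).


Ȟ^0(U;F) ≅ 0; Ȟ^1(U;F) ≅ Z/2; Ȟ^2(U;F) ≅ 0

intersection data:
  A12={p5} A14={p1} A23={p7} A34={p2}
C dims 4,4; δ0: rk 4, SNF 1^3·2
Ȟ^0 = (4 − 4) − 0 = 0, so Ȟ^0 ≅ 0
Ȟ^1 = (4 − 0) − 4 = 0 plus torsion [2], so Ȟ^1 ≅ Z/2
Ȟ^2 = (0 − 0) − 0 = 0, so Ȟ^2 ≅ 0
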